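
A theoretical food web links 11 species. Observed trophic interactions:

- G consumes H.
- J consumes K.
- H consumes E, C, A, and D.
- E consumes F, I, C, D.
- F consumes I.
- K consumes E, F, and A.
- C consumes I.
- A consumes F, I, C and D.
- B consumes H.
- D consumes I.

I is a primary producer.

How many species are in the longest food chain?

One longest chain: I → F → A → H → B.
It has 5 species and 4 links.

5 species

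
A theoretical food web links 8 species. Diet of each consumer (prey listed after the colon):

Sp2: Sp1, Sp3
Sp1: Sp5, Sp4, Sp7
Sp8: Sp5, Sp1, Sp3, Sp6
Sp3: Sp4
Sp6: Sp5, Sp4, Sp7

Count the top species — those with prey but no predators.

2

Top species (has prey, but nothing eats it): Sp8, Sp2.
Count: 2.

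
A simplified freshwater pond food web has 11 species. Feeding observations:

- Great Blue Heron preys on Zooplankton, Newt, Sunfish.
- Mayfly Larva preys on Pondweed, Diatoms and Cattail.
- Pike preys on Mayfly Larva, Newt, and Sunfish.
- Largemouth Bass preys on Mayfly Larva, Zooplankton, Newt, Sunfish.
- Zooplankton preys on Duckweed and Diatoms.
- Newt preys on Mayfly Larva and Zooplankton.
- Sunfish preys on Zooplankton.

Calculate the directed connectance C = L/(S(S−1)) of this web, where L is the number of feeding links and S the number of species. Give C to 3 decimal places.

The web has S = 11 species and L = 18 feeding links.
C = L / (S(S−1)) = 18 / 110 = 0.1636 ≈ 0.164.

C = 0.164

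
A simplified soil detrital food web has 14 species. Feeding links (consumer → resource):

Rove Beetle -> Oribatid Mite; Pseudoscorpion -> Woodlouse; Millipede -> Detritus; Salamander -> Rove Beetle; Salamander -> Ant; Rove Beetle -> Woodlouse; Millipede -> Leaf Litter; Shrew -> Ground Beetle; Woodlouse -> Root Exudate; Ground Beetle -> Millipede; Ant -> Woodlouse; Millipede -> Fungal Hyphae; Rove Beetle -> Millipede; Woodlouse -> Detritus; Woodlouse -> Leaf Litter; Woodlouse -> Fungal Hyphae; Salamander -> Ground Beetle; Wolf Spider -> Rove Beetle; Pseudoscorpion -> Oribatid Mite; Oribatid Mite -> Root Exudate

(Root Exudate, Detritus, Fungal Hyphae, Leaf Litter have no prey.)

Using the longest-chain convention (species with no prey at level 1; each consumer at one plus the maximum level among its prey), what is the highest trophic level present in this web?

Basal resources (level 1): Root Exudate, Detritus, Fungal Hyphae, Leaf Litter.
Root Exudate → Woodlouse → Ant → Salamander gives Salamander level 4.
No species has a prey at level 4, so no species reaches level 5.

4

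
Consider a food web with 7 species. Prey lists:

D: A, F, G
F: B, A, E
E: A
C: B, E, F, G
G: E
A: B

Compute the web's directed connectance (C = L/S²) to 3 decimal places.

C = 0.265

The web has S = 7 species and L = 13 feeding links.
C = L / S² = 13 / 49 = 0.2653 ≈ 0.265.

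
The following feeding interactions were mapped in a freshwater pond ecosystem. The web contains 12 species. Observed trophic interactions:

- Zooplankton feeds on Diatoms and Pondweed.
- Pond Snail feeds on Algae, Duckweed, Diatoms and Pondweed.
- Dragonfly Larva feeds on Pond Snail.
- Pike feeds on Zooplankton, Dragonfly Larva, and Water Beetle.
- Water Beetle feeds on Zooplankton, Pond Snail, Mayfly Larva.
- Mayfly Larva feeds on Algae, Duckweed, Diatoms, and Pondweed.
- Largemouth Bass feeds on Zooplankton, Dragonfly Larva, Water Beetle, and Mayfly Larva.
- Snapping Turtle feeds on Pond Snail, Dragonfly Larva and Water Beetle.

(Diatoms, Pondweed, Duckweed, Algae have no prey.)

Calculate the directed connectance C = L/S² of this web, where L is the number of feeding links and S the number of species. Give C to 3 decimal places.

C = 0.167

The web has S = 12 species and L = 24 feeding links.
C = L / S² = 24 / 144 = 0.1667 ≈ 0.167.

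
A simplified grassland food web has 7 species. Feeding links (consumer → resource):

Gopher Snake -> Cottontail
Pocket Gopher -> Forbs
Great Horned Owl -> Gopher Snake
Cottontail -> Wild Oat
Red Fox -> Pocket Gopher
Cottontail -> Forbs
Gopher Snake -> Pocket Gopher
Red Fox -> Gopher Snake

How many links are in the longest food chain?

One longest chain: Forbs → Pocket Gopher → Gopher Snake → Red Fox.
It has 4 species and 3 links.

3 links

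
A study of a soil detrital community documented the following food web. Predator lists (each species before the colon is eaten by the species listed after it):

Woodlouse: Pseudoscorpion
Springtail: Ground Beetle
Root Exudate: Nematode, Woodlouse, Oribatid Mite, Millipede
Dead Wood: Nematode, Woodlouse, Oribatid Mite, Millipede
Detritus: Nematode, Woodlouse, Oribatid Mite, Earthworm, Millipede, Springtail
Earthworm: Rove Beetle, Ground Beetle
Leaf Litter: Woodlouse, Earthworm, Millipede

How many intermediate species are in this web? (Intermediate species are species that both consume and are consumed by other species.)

3

Intermediate species (has both prey and predators): Woodlouse, Earthworm, Springtail.
Count: 3.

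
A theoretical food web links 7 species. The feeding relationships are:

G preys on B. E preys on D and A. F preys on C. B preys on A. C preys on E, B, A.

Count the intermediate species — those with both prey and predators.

3

Intermediate species (has both prey and predators): E, B, C.
Count: 3.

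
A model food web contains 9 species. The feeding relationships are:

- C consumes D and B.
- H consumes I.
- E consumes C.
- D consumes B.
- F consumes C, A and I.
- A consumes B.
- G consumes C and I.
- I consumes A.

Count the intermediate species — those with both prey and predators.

4

Intermediate species (has both prey and predators): A, D, I, C.
Count: 4.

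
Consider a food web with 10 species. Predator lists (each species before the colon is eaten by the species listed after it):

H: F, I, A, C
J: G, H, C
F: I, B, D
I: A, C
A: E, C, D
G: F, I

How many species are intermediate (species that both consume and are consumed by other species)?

Intermediate species (has both prey and predators): G, H, F, I, A.
Count: 5.

5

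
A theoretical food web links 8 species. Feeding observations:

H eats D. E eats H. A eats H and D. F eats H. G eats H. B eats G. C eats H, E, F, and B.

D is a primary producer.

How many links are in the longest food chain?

One longest chain: D → H → G → B → C.
It has 5 species and 4 links.

4 links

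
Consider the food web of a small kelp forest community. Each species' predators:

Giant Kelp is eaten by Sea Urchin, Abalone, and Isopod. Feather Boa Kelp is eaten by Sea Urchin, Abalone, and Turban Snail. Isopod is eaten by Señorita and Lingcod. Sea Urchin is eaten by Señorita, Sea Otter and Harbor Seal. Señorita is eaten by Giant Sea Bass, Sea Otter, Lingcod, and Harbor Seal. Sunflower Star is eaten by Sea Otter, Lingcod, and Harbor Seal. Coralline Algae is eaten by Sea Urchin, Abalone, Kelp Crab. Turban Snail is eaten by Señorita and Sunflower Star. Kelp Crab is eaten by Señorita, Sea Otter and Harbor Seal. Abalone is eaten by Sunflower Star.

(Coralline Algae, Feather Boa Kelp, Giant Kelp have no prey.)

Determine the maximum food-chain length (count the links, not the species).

3 links

One longest chain: Feather Boa Kelp → Turban Snail → Señorita → Giant Sea Bass.
It has 4 species and 3 links.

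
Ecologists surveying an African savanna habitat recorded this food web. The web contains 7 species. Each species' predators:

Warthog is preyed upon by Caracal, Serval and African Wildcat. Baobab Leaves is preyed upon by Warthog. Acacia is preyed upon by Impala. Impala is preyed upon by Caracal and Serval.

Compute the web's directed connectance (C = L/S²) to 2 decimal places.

The web has S = 7 species and L = 7 feeding links.
C = L / S² = 7 / 49 = 0.1429 ≈ 0.14.

C = 0.14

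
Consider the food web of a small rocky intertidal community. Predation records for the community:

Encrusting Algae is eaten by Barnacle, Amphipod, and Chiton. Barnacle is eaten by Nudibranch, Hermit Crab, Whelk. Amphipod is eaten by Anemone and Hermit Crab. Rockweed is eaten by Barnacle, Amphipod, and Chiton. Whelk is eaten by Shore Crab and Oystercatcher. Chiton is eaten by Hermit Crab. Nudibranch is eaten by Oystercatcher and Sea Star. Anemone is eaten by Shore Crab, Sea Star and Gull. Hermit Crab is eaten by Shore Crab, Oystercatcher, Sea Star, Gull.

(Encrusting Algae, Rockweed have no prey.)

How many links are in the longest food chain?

3 links

One longest chain: Encrusting Algae → Barnacle → Whelk → Shore Crab.
It has 4 species and 3 links.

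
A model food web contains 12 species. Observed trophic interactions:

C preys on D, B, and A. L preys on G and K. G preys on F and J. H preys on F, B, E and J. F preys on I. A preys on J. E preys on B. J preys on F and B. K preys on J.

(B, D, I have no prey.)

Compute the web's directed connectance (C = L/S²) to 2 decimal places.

The web has S = 12 species and L = 17 feeding links.
C = L / S² = 17 / 144 = 0.1181 ≈ 0.12.

C = 0.12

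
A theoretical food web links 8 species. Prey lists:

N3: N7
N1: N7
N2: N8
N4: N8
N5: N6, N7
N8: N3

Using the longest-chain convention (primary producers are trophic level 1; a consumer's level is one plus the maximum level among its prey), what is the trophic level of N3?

Trophic level 2

N7 is a producer → level 1.
N3 eats N7 → level 2.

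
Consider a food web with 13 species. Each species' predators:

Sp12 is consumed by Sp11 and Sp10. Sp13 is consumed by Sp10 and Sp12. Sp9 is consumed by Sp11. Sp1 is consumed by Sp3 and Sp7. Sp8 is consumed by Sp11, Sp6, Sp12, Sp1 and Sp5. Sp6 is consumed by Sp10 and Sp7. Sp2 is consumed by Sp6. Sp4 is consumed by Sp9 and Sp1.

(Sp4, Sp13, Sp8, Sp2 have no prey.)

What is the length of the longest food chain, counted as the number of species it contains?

One longest chain: Sp4 → Sp1 → Sp3.
It has 3 species and 2 links.

3 species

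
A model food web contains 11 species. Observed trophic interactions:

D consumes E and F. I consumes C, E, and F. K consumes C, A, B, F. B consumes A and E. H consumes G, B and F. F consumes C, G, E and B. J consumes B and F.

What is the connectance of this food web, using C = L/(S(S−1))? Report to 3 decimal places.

C = 0.182

The web has S = 11 species and L = 20 feeding links.
C = L / (S(S−1)) = 20 / 110 = 0.1818 ≈ 0.182.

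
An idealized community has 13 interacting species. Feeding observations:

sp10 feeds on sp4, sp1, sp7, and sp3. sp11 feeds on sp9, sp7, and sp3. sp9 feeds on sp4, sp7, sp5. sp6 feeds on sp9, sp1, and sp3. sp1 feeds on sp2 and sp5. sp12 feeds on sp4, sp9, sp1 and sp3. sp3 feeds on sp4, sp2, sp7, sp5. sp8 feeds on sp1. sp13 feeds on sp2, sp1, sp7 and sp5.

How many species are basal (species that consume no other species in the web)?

4

Basal species (no prey listed): sp2, sp7, sp5, sp4.
Count: 4.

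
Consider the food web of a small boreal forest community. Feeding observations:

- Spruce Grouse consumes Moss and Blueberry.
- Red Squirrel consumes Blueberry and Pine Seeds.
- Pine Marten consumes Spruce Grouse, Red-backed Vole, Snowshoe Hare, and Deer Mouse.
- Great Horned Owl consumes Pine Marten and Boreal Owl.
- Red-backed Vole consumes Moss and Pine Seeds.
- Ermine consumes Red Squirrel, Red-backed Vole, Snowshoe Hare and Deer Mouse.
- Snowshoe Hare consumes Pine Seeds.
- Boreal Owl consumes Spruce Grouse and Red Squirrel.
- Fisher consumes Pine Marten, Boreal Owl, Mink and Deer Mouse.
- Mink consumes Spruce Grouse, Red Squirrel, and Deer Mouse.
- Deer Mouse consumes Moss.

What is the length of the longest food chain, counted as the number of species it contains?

4 species

One longest chain: Pine Seeds → Red-backed Vole → Pine Marten → Great Horned Owl.
It has 4 species and 3 links.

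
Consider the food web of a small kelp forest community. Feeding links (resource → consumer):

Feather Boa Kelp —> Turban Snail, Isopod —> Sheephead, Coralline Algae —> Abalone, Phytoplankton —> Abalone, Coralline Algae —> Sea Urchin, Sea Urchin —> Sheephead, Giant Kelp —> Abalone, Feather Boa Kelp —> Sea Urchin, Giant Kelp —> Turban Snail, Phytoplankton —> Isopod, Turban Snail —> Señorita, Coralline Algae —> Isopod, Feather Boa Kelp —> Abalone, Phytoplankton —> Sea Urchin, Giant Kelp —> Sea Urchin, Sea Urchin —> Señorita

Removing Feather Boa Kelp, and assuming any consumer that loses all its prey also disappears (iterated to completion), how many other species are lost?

Remove Feather Boa Kelp.
Every predator of it retains at least one other prey: Abalone still has Giant Kelp, Coralline Algae, Phytoplankton; Turban Snail still has Giant Kelp; Sea Urchin still has Giant Kelp, Coralline Algae, Phytoplankton.
No consumer loses all prey, so no secondary extinctions occur.

0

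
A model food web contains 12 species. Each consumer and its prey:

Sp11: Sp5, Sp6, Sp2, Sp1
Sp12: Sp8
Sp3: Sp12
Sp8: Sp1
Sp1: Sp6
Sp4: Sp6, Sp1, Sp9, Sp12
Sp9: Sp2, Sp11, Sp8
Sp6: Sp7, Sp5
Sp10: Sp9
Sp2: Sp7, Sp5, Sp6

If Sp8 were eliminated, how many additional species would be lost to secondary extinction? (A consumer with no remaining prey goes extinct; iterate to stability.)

Remove Sp8.
Round 1: Sp12 (all prey gone) → extinct.
Round 2: Sp3 (all prey gone) → extinct.
No further losses. Total secondary extinctions: 2.

2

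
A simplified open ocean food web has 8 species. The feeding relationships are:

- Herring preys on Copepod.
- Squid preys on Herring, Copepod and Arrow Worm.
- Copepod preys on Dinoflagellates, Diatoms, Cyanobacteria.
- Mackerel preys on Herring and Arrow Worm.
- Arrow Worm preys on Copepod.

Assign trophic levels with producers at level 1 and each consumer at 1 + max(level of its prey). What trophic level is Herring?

Trophic level 3

Diatoms is a producer → level 1.
Copepod eats Diatoms (level 1); other prey at levels: Cyanobacteria 1, Dinoflagellates 1 → level 2.
Herring eats Copepod → level 3.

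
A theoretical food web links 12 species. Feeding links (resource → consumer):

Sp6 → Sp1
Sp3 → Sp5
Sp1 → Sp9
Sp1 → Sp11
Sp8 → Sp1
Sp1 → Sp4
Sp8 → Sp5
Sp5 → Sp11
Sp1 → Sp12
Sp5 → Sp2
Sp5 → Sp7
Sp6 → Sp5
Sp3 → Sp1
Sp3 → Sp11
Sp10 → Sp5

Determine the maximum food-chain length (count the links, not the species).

One longest chain: Sp6 → Sp1 → Sp12.
It has 3 species and 2 links.

2 links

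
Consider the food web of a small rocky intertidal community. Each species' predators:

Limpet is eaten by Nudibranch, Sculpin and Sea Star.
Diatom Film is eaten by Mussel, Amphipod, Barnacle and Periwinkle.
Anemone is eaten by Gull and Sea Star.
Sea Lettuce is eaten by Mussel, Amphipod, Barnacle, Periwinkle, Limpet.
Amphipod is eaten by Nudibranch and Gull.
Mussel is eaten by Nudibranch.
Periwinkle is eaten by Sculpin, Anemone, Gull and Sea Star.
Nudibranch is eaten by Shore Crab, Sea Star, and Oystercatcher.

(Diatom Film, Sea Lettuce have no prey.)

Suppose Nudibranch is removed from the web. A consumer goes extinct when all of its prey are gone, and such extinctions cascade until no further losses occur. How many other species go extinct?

Remove Nudibranch.
Round 1: Oystercatcher (all prey gone), Shore Crab (all prey gone) → extinct.
No further losses. Total secondary extinctions: 2.

2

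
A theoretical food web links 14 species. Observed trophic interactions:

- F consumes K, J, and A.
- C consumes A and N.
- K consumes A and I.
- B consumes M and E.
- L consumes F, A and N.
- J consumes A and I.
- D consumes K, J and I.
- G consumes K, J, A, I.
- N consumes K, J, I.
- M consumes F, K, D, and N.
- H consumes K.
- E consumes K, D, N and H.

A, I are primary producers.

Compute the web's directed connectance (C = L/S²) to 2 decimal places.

The web has S = 14 species and L = 33 feeding links.
C = L / S² = 33 / 196 = 0.1684 ≈ 0.17.

C = 0.17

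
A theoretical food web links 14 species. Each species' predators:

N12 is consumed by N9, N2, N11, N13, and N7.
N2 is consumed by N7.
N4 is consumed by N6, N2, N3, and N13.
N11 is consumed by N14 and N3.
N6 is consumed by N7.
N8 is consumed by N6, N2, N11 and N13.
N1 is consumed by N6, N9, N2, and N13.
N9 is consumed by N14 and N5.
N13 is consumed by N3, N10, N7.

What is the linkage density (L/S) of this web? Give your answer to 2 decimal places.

There are L = 26 links among S = 14 species.
L/S = 26/14 = 1.8571 ≈ 1.86.

L/S = 1.86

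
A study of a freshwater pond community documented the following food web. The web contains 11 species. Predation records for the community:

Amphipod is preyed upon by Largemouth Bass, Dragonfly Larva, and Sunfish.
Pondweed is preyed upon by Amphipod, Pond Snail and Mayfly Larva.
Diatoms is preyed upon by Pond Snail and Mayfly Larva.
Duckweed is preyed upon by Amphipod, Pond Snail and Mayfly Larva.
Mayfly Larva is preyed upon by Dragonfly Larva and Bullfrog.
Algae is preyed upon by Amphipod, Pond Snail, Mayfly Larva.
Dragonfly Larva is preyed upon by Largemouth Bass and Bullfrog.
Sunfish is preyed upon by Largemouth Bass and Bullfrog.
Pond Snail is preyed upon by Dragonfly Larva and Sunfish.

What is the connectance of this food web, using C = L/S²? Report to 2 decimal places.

C = 0.18

The web has S = 11 species and L = 22 feeding links.
C = L / S² = 22 / 121 = 0.1818 ≈ 0.18.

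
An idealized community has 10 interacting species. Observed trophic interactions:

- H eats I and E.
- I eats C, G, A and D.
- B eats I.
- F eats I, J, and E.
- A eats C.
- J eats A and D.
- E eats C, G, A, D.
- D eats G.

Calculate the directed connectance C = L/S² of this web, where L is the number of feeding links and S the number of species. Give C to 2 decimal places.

C = 0.18

The web has S = 10 species and L = 18 feeding links.
C = L / S² = 18 / 100 = 0.1800 ≈ 0.18.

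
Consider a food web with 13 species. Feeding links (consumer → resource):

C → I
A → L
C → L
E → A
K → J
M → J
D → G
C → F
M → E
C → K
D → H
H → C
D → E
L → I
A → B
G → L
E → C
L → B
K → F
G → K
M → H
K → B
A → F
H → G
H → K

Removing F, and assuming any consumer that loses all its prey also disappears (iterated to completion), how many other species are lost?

0

Remove F.
Every predator of it retains at least one other prey: K still has J, B; A still has B, L; C still has I, L, K.
No consumer loses all prey, so no secondary extinctions occur.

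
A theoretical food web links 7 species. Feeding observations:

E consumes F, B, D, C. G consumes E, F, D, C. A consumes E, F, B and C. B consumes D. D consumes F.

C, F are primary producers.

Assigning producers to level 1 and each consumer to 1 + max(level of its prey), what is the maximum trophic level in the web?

5

Producers (level 1): C, F.
F → D → B → E → G gives G level 5.
No species has a prey at level 5, so no species reaches level 6.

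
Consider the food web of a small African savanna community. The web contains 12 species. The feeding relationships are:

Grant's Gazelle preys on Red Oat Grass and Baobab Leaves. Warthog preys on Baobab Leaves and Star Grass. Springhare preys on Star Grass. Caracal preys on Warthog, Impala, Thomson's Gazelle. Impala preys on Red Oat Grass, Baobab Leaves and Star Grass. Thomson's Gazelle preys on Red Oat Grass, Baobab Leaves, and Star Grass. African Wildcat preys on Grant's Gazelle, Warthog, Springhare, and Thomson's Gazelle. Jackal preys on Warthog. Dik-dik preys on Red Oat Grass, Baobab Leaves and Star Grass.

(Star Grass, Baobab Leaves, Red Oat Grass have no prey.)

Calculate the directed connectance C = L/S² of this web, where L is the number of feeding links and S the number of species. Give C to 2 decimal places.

C = 0.15

The web has S = 12 species and L = 22 feeding links.
C = L / S² = 22 / 144 = 0.1528 ≈ 0.15.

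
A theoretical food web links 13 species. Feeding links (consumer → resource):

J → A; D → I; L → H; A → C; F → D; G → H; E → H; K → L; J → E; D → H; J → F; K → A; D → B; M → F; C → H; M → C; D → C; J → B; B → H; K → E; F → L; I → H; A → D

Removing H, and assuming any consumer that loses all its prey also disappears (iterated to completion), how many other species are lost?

Remove H.
Round 1: E (all prey gone), L (all prey gone), B (all prey gone), I (all prey gone), C (all prey gone), G (all prey gone) → extinct.
Round 2: D (all prey gone) → extinct.
Round 3: F (all prey gone), A (all prey gone) → extinct.
Round 4: K (all prey gone), J (all prey gone), M (all prey gone) → extinct.
No further losses. Total secondary extinctions: 12.

12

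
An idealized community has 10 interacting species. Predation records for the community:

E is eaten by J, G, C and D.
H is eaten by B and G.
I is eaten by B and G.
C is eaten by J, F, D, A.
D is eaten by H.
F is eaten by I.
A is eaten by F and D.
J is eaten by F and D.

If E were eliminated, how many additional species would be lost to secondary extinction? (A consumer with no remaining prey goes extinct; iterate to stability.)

9

Remove E.
Round 1: C (all prey gone) → extinct.
Round 2: A (all prey gone), J (all prey gone) → extinct.
Round 3: F (all prey gone), D (all prey gone) → extinct.
Round 4: I (all prey gone), H (all prey gone) → extinct.
Round 5: B (all prey gone), G (all prey gone) → extinct.
No further losses. Total secondary extinctions: 9.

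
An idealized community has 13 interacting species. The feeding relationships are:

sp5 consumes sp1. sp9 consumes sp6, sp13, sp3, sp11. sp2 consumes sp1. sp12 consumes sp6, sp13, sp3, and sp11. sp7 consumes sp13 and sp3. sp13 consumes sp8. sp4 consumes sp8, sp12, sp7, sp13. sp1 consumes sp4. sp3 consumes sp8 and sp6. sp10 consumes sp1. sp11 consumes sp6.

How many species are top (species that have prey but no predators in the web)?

4

Top species (has prey, but nothing eats it): sp9, sp2, sp10, sp5.
Count: 4.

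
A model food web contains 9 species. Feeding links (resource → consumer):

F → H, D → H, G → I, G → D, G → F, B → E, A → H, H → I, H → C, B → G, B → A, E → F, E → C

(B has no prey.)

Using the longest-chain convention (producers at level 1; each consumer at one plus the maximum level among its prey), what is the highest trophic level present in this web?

5

Producers (level 1): B.
B → G → D → H → C gives C level 5.
No species has a prey at level 5, so no species reaches level 6.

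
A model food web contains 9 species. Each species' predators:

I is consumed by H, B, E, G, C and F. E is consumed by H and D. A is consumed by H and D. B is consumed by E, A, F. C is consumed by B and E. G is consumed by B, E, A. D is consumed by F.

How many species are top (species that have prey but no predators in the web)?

Top species (has prey, but nothing eats it): H, F.
Count: 2.

2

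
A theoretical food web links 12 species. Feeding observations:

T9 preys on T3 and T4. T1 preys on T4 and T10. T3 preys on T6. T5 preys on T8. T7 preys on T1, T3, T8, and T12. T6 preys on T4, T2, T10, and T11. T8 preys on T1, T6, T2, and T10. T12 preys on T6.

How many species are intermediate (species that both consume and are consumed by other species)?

Intermediate species (has both prey and predators): T6, T1, T8, T3, T12.
Count: 5.

5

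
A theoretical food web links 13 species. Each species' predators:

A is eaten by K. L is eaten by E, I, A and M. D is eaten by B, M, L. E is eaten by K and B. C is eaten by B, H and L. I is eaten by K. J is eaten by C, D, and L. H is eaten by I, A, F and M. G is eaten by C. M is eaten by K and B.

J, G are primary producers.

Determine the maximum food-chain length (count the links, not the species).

One longest chain: J → C → H → I → K.
It has 5 species and 4 links.

4 links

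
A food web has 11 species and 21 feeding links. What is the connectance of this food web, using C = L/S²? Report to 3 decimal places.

C = 0.174

The web has S = 11 species and L = 21 feeding links.
C = L / S² = 21 / 121 = 0.1736 ≈ 0.174.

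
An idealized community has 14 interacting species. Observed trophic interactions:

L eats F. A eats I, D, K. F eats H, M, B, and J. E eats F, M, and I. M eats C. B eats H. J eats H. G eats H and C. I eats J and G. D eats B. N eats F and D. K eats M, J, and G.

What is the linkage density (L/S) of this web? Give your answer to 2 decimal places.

L/S = 1.71

There are L = 24 links among S = 14 species.
L/S = 24/14 = 1.7143 ≈ 1.71.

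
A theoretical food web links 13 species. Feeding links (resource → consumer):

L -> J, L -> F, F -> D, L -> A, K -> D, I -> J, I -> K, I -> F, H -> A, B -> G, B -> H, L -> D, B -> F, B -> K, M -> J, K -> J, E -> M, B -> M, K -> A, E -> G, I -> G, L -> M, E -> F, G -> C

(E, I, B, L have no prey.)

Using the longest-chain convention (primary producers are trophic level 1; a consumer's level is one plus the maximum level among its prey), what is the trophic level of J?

Trophic level 3

I is a producer → level 1.
K eats I (level 1); other prey at levels: B 1 → level 2.
J eats K (level 2); other prey at levels: I 1, L 1, M 2 → level 3.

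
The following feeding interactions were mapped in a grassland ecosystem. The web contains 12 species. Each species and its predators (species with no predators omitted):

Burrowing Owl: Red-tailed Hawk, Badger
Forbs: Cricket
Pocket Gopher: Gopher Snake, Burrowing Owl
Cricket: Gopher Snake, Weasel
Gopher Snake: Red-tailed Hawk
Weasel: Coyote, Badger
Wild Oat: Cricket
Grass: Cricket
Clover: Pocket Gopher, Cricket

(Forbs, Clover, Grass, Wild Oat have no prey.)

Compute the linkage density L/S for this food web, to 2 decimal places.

L/S = 1.17

There are L = 14 links among S = 12 species.
L/S = 14/12 = 1.1667 ≈ 1.17.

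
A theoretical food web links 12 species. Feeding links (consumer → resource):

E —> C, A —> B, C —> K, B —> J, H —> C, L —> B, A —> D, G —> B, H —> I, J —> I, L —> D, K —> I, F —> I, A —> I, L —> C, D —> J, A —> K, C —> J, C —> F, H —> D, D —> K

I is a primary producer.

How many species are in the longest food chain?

4 species

One longest chain: I → J → B → L.
It has 4 species and 3 links.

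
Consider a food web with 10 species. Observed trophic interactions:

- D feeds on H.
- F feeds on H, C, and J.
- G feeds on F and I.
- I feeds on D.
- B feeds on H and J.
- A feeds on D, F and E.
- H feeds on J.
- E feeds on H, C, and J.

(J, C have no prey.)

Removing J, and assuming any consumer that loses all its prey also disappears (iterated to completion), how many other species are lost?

4

Remove J.
Round 1: H (all prey gone) → extinct.
Round 2: B (all prey gone), D (all prey gone) → extinct.
Round 3: I (all prey gone) → extinct.
No further losses. Total secondary extinctions: 4.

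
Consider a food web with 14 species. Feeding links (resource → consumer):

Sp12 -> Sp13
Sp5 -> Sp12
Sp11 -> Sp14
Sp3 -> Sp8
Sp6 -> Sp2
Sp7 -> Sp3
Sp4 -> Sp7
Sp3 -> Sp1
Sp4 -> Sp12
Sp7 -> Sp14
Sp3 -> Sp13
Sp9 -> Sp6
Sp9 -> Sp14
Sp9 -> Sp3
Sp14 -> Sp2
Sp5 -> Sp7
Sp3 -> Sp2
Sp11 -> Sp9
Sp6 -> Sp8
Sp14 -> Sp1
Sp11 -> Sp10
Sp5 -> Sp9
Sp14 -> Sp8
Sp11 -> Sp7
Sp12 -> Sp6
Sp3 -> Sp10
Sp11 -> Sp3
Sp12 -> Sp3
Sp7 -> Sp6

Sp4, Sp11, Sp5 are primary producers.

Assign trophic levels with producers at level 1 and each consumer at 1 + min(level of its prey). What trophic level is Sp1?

Sp11 is a producer → level 1.
Sp14 eats Sp11 → level 2.
Sp1 eats Sp14 → level 3.
No prey of Sp1 is below level 2, so 3 is the minimum.

Trophic level 3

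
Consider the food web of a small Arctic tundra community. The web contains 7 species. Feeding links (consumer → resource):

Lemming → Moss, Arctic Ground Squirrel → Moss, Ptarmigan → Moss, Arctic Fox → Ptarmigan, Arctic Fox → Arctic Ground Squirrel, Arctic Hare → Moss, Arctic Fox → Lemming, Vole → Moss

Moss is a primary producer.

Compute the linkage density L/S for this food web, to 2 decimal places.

There are L = 8 links among S = 7 species.
L/S = 8/7 = 1.1429 ≈ 1.14.

L/S = 1.14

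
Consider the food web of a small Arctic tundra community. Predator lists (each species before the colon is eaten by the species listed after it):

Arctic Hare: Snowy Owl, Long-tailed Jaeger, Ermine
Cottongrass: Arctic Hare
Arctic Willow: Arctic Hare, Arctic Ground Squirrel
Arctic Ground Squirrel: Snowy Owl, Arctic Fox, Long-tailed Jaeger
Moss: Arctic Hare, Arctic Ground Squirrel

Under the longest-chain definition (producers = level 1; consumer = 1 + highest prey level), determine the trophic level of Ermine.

Cottongrass is a producer → level 1.
Arctic Hare eats Cottongrass (level 1); other prey at levels: Arctic Willow 1, Moss 1 → level 2.
Ermine eats Arctic Hare → level 3.

Trophic level 3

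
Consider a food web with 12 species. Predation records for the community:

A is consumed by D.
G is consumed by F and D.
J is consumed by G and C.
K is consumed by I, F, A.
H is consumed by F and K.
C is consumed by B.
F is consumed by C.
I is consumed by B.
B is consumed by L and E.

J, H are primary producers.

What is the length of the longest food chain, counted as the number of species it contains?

6 species

One longest chain: J → G → F → C → B → E.
It has 6 species and 5 links.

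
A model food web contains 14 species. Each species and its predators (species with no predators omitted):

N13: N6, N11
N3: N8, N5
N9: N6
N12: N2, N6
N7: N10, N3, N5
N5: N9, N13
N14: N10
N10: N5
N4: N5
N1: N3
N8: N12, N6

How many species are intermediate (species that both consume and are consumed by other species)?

7

Intermediate species (has both prey and predators): N10, N3, N8, N5, N9, N13, N12.
Count: 7.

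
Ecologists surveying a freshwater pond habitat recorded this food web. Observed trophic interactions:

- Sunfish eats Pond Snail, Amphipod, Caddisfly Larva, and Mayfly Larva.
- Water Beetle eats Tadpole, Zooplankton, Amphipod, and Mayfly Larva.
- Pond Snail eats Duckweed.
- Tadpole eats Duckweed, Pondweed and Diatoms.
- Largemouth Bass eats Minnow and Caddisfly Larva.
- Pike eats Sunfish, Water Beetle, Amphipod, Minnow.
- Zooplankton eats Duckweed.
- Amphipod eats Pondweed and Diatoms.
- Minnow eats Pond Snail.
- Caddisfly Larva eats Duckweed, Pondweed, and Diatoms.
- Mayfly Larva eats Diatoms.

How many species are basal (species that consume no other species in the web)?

3

Basal species (no prey listed): Duckweed, Diatoms, Pondweed.
Count: 3.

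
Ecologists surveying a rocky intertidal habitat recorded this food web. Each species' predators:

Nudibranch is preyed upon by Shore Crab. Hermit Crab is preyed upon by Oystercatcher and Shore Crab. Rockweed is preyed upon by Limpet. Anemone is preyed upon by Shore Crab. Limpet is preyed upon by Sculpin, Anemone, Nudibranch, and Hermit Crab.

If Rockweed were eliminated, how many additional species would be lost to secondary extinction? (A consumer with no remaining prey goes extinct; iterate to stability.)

7

Remove Rockweed.
Round 1: Limpet (all prey gone) → extinct.
Round 2: Hermit Crab (all prey gone), Sculpin (all prey gone), Nudibranch (all prey gone), Anemone (all prey gone) → extinct.
Round 3: Shore Crab (all prey gone), Oystercatcher (all prey gone) → extinct.
No further losses. Total secondary extinctions: 7.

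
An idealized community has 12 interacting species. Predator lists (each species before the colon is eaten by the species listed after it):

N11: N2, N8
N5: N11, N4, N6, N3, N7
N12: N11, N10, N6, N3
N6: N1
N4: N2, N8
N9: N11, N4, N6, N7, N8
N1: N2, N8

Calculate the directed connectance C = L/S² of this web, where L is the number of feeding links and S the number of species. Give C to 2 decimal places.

The web has S = 12 species and L = 21 feeding links.
C = L / S² = 21 / 144 = 0.1458 ≈ 0.15.

C = 0.15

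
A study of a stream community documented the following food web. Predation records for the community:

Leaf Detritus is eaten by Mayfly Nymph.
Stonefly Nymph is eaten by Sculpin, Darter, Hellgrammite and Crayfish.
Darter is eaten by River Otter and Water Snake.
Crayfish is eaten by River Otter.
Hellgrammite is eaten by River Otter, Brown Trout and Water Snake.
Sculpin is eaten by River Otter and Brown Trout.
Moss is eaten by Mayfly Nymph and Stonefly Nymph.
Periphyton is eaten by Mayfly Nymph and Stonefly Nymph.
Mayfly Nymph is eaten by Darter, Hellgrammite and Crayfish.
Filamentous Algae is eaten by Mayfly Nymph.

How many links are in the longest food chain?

3 links

One longest chain: Filamentous Algae → Mayfly Nymph → Darter → Water Snake.
It has 4 species and 3 links.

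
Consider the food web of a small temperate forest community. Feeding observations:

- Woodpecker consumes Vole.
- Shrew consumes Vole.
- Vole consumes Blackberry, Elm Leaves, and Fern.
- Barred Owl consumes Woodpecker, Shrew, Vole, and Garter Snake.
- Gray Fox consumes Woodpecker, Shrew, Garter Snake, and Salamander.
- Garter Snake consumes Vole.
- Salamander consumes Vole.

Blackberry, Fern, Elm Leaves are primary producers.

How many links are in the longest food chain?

One longest chain: Blackberry → Vole → Woodpecker → Gray Fox.
It has 4 species and 3 links.

3 links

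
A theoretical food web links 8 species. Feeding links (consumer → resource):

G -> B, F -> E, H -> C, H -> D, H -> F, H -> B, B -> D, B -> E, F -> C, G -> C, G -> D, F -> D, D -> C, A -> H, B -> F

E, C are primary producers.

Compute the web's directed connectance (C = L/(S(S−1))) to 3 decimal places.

C = 0.268

The web has S = 8 species and L = 15 feeding links.
C = L / (S(S−1)) = 15 / 56 = 0.2679 ≈ 0.268.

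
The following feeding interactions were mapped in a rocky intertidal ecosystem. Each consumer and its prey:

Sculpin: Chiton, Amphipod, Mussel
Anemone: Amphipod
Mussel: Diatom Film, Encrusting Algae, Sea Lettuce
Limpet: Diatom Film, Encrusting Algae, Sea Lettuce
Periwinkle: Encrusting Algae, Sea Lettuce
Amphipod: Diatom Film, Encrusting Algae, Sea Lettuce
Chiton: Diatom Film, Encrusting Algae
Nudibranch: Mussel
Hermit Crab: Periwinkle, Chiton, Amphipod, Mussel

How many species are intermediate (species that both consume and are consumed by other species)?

Intermediate species (has both prey and predators): Periwinkle, Chiton, Amphipod, Mussel.
Count: 4.

4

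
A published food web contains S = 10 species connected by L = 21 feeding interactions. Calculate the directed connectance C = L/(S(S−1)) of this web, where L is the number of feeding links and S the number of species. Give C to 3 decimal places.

C = 0.233

The web has S = 10 species and L = 21 feeding links.
C = L / (S(S−1)) = 21 / 90 = 0.2333 ≈ 0.233.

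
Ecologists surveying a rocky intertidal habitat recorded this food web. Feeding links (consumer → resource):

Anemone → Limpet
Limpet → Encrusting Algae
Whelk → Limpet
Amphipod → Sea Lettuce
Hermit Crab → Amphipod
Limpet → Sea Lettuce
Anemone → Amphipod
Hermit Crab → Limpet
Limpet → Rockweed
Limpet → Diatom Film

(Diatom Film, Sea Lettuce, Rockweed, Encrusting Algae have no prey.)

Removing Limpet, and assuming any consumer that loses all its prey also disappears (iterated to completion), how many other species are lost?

1

Remove Limpet.
Round 1: Whelk (all prey gone) → extinct.
No further losses. Total secondary extinctions: 1.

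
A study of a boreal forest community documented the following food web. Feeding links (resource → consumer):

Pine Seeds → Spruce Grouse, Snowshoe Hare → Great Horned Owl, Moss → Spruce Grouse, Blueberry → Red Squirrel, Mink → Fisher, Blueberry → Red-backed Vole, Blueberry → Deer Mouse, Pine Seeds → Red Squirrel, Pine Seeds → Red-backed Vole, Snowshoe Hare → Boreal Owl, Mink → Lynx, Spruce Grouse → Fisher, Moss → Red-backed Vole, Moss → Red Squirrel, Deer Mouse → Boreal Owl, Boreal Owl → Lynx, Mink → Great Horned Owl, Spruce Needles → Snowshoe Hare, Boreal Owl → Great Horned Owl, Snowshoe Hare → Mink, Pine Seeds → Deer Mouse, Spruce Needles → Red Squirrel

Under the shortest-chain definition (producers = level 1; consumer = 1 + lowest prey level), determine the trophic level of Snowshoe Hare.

Spruce Needles is a producer → level 1.
Snowshoe Hare eats Spruce Needles → level 2.

Trophic level 2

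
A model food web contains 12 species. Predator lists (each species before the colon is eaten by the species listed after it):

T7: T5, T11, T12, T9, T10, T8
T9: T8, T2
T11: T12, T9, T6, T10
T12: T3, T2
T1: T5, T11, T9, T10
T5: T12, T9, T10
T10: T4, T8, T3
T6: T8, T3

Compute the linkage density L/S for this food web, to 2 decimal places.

L/S = 2.17

There are L = 26 links among S = 12 species.
L/S = 26/12 = 2.1667 ≈ 2.17.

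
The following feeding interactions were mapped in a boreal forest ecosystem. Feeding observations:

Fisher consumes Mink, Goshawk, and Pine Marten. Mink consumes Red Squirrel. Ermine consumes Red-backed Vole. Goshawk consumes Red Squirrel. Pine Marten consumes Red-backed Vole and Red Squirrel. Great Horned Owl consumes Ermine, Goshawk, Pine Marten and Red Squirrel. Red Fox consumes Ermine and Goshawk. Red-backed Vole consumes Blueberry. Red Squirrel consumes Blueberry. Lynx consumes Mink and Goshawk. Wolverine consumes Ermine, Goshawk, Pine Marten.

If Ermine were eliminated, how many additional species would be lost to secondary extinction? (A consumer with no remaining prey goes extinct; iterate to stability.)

Remove Ermine.
Every predator of it retains at least one other prey: Wolverine still has Goshawk, Pine Marten; Great Horned Owl still has Red Squirrel, Goshawk, Pine Marten; Red Fox still has Goshawk.
No consumer loses all prey, so no secondary extinctions occur.

0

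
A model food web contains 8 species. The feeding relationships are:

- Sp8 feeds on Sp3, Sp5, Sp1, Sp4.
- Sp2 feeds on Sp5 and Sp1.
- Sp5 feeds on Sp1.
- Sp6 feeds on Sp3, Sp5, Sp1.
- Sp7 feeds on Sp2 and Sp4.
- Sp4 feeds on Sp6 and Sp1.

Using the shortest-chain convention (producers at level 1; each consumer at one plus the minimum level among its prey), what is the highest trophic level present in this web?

Producers (level 1): Sp1, Sp3.
Following each consumer down to its lowest-level prey: Sp1 → Sp2 → Sp7 (levels 1 through 3).
All prey of Sp7 (Sp2 2, Sp4 2) are at level 2 or above, so Sp7 is at level 1 + 2 = 3.
Every consumer has at least one prey at level 2 or below, so none exceeds level 3.

3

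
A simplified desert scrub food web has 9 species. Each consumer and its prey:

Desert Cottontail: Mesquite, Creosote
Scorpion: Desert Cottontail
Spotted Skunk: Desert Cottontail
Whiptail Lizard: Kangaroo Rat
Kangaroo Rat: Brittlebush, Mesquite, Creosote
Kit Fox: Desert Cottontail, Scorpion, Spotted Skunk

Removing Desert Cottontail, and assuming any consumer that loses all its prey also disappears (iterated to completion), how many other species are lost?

3

Remove Desert Cottontail.
Round 1: Scorpion (all prey gone), Spotted Skunk (all prey gone) → extinct.
Round 2: Kit Fox (all prey gone) → extinct.
No further losses. Total secondary extinctions: 3.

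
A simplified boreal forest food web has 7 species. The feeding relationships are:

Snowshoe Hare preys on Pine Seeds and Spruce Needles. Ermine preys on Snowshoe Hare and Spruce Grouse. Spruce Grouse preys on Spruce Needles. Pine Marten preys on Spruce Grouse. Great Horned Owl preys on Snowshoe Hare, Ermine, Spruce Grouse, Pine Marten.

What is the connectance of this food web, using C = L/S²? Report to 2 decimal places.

C = 0.20

The web has S = 7 species and L = 10 feeding links.
C = L / S² = 10 / 49 = 0.2041 ≈ 0.20.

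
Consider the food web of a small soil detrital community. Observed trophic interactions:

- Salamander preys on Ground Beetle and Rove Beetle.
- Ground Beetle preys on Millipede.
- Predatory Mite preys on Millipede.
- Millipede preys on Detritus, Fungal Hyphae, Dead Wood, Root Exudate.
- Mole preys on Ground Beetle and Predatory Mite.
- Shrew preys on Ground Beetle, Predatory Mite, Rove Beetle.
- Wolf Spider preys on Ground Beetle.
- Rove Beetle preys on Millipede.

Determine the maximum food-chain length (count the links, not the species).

3 links

One longest chain: Root Exudate → Millipede → Rove Beetle → Salamander.
It has 4 species and 3 links.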